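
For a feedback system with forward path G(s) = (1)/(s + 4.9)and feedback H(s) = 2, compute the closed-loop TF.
Closed-loop T = G/(1+GH).
Numerator: G_num * H_den = 1.
Denominator: G_den * H_den + G_num * H_num = (s + 4.9) + (2) = s + 6.9.
T(s) = (1)/(s + 6.9)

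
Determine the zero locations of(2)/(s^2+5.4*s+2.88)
Numerator is a nonzero constant (2) → Zeros: none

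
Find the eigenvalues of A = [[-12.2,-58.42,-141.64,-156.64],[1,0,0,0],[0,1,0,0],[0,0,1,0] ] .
Eigenvalues solve det(λI - A) = 0.
Characteristic polynomial: λ^4 + 12.2*λ^3 + 58.42*λ^2 + 141.64*λ + 156.64 = 0.
Factor: (λ + 4)(λ + 4.4)(λ^2 + 3.8*λ + 8.9) = 0.
Roots: -1.9 + 2.3j, -1.9 - 2.3j, -4, -4.4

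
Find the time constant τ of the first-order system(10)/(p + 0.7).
First-order system: τ = -1/pole. Pole = -0.7. τ = -1/(-0.7) = 1.429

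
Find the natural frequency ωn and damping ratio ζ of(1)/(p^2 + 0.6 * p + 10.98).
Underdamped: complex pole -0.3 + 3.3j. ωn = |pole| = 3.314, ζ = -Re(pole)/ωn = 0.09054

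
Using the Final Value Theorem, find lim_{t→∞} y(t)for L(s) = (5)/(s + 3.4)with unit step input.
FVT: lim_{t→∞} y(t) = lim_{s→0} s*Y(s) where Y(s) = L(s)/s.
= lim_{s→0} L(s) = L(0) = num(0)/den(0) = 5/3.4 = 1.471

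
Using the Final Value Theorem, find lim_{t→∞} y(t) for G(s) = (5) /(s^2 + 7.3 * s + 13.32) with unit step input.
FVT: lim_{t→∞} y(t) = lim_{s→0} s*Y(s) where Y(s) = G(s)/s.
= lim_{s→0} G(s) = G(0) = num(0)/den(0) = 5/13.32 = 0.3754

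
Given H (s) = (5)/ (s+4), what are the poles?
Set denominator = 0: s + 4 = 0 → Poles: -4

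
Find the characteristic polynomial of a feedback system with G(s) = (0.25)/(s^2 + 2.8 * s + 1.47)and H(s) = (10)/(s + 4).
Characteristic poly = G_den * H_den + G_num * H_num = (s^3 + 6.8*s^2 + 12.67*s + 5.88) + (2.5) = s^3 + 6.8*s^2 + 12.67*s + 8.38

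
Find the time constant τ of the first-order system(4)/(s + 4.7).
First-order system: τ = -1/pole. Pole = -4.7. τ = -1/(-4.7) = 0.2128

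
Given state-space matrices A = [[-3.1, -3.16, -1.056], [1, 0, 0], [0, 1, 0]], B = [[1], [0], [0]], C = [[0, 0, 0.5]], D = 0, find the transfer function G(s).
G(s) = C(sI - A)⁻¹B + D.
Characteristic polynomial det(sI - A) = s^3 + 3.1*s^2 + 3.16*s + 1.056.
Numerator from C·adj(sI-A)·B + D·det(sI-A) = 0.5.
G(s) = (0.5)/(s^3 + 3.1*s^2 + 3.16*s + 1.056)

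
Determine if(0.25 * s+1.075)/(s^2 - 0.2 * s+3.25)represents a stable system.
Denominator: s^2 - 0.2*s + 3.25. Poles: 0.1 + 1.8j, 0.1 - 1.8j. All Re(p)<0: No (unstable)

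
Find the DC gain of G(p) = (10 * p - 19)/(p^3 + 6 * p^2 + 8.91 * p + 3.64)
DC gain = G(0) = num(0)/den(0) = -19/3.64 = -5.22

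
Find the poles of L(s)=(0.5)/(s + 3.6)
Set denominator = 0: s + 3.6 = 0 → Poles: -3.6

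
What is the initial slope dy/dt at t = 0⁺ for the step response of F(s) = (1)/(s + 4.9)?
IVT: y'(0⁺) = lim_{s→∞} s²·Y(s) = lim_{s→∞} s·F(s).
deg(num) = 0, deg(den) = 1, relative degree = 1, so s·F(s) → (leading num)/(leading den) = 1/1 = 1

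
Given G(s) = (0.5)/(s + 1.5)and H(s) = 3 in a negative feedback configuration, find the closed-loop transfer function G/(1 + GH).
Closed-loop T = G/(1+GH).
Numerator: G_num * H_den = 0.5.
Denominator: G_den * H_den + G_num * H_num = (s + 1.5) + (1.5) = s + 3.
T(s) = (0.5)/(s + 3)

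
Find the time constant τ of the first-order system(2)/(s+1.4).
First-order system: τ = -1/pole. Pole = -1.4. τ = -1/(-1.4) = 0.7143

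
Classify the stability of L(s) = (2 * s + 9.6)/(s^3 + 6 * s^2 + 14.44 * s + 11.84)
Denominator: s^3 + 6*s^2 + 14.44*s + 11.84 = (s + 1.6)(s^2 + 4.4*s + 7.4). Poles: -1.6, -2.2 + 1.6j, -2.2 - 1.6j. Stable (all poles in LHP)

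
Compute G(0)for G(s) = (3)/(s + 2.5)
DC gain = G(0) = num(0)/den(0) = 3/2.5 = 1.2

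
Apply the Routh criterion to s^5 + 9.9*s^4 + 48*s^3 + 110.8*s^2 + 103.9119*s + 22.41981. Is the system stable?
Routh array:
s^5: [1, 48, 103.9119]; s^4: [9.9, 110.8, 22.41981]; s^3: [36.8081, 101.647]; s^2: [83.4607, 22.41981]; s^1: [91.7596]; s^0: [22.41981]
First column: [1, 9.9, 36.8081, 83.4607, 91.7596, 22.41981]. Sign changes = 0.
Yes, stable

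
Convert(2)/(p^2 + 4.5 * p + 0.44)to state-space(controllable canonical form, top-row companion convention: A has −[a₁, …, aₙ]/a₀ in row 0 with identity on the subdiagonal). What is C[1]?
Reachable canonical form: C = numerator coefficients (right-aligned, zero-padded to length n).
num = 2, C = [[0, 2]].
C[1] = 2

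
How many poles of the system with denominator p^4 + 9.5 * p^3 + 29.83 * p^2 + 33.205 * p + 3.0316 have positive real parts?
p^4 + 9.5*p^3 + 29.83*p^2 + 33.205*p + 3.0316 = (p + 0.1)(p + 4.4)(p^2 + 5*p + 6.89). Poles: -0.1, -2.5 + 0.8j, -2.5 - 0.8j, -4.4. RHP poles (Re>0): 0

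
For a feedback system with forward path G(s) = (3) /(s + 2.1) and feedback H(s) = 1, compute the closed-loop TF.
Closed-loop T = G/(1+GH).
Numerator: G_num * H_den = 3.
Denominator: G_den * H_den + G_num * H_num = (s + 2.1) + (3) = s + 5.1.
T(s) = (3)/(s + 5.1)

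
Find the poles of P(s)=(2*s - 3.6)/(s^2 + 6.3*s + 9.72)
Set denominator = 0: s^2 + 6.3*s + 9.72 = (s + 3.6)(s + 2.7) = 0 → Poles: -2.7, -3.6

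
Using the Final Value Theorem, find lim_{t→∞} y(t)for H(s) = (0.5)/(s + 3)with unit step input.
FVT: lim_{t→∞} y(t) = lim_{s→0} s*Y(s) where Y(s) = H(s)/s.
= lim_{s→0} H(s) = H(0) = num(0)/den(0) = 0.5/3 = 0.1667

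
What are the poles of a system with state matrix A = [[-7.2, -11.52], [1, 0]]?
Eigenvalues solve det(λI - A) = 0.
Characteristic polynomial: λ^2 + 7.2*λ + 11.52 = 0.
Factor: (λ + 4.8)(λ + 2.4) = 0.
Roots: -2.4, -4.8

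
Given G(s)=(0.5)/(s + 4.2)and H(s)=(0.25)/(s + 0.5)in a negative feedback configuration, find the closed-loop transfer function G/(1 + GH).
Closed-loop T = G/(1+GH).
Numerator: G_num * H_den = 0.5*s + 0.25.
Denominator: G_den * H_den + G_num * H_num = (s^2 + 4.7*s + 2.1) + (0.125) = s^2 + 4.7*s + 2.225.
T(s) = (0.5*s + 0.25)/(s^2 + 4.7*s + 2.225)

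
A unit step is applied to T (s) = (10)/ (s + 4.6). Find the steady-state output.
FVT: lim_{t→∞} y(t) = lim_{s→0} s*Y(s) where Y(s) = T(s)/s.
= lim_{s→0} T(s) = T(0) = num(0)/den(0) = 10/4.6 = 2.174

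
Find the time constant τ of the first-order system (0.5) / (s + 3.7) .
First-order system: τ = -1/pole. Pole = -3.7. τ = -1/(-3.7) = 0.2703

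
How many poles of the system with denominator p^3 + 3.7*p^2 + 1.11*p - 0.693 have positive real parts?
p^3 + 3.7*p^2 + 1.11*p - 0.693 = (p - 0.3)(p + 0.7)(p + 3.3). Poles: -0.7, -3.3, 0.3. RHP poles (Re>0): 1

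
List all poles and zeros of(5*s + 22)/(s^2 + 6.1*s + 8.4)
Set denominator = 0: s^2 + 6.1*s + 8.4 = (s + 2.1)(s + 4) = 0 → Poles: -2.1, -4
Set numerator = 0: 5*s + 22 = 0 → Zeros: -4.4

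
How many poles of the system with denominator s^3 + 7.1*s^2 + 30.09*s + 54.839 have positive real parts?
s^3 + 7.1*s^2 + 30.09*s + 54.839 = (s + 3.1)(s^2 + 4*s + 17.69). Poles: -2 + 3.7j, -2 - 3.7j, -3.1. RHP poles (Re>0): 0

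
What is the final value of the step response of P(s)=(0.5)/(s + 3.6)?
FVT: lim_{t→∞} y(t) = lim_{s→0} s*Y(s) where Y(s) = P(s)/s.
= lim_{s→0} P(s) = P(0) = num(0)/den(0) = 0.5/3.6 = 0.1389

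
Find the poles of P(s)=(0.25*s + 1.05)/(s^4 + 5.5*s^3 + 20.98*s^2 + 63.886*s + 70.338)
Set denominator = 0: s^4 + 5.5*s^3 + 20.98*s^2 + 63.886*s + 70.338 = (s + 1.9)(s + 3)(s^2 + 0.6*s + 12.34) = 0 → Poles: -0.3 + 3.5j, -0.3 - 3.5j, -1.9, -3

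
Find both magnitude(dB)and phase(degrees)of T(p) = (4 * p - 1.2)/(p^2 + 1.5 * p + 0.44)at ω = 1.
Substitute p = j*1: T(j1) = 2.60259 - 0.171634j.
|T| = 20*log₁₀(sqrt(Re²+Im²)) = 8.33 dB.
∠T = atan2(Im, Re) = -3.77°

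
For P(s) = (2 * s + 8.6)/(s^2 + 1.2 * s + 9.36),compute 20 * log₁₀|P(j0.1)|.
Substitute s = j*0.1: P(j0.1) = 0.919909 + 0.00958405j.
|P(j0.1)| = sqrt(Re² + Im²) = 0.92.
20*log₁₀(0.92) = -0.72 dB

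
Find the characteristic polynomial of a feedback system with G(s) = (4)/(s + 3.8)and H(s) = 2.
Characteristic poly = G_den * H_den + G_num * H_num = (s + 3.8) + (8) = s + 11.8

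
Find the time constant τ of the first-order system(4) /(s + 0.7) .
First-order system: τ = -1/pole. Pole = -0.7. τ = -1/(-0.7) = 1.429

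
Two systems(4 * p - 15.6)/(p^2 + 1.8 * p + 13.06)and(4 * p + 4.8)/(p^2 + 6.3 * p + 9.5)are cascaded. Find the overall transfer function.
Series: H = H₁ · H₂ = (n₁·n₂)/(d₁·d₂).
Num: n₁·n₂ = 16*p^2 - 43.2*p - 74.88. Den: d₁·d₂ = p^4 + 8.1*p^3 + 33.9*p^2 + 99.378*p + 124.07.
H(p) = (16*p^2 - 43.2*p - 74.88)/(p^4 + 8.1*p^3 + 33.9*p^2 + 99.378*p + 124.07)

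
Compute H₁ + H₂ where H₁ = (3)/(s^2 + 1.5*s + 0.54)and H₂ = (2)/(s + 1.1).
Parallel: H = H₁ + H₂ = (n₁·d₂ + n₂·d₁)/(d₁·d₂).
n₁·d₂ = 3*s + 3.3. n₂·d₁ = 2*s^2 + 3*s + 1.08. Sum = 2*s^2 + 6*s + 4.38. d₁·d₂ = s^3 + 2.6*s^2 + 2.19*s + 0.594.
H(s) = (2*s^2 + 6*s + 4.38)/(s^3 + 2.6*s^2 + 2.19*s + 0.594)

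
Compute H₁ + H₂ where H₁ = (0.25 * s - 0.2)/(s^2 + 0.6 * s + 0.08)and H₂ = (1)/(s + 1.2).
Parallel: H = H₁ + H₂ = (n₁·d₂ + n₂·d₁)/(d₁·d₂).
n₁·d₂ = 0.25*s^2 + 0.1*s - 0.24. n₂·d₁ = s^2 + 0.6*s + 0.08. Sum = 1.25*s^2 + 0.7*s - 0.16. d₁·d₂ = s^3 + 1.8*s^2 + 0.8*s + 0.096.
H(s) = (1.25*s^2 + 0.7*s - 0.16)/(s^3 + 1.8*s^2 + 0.8*s + 0.096)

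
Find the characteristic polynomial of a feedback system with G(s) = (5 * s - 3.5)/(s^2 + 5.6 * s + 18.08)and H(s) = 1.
Characteristic poly = G_den * H_den + G_num * H_num = (s^2 + 5.6*s + 18.08) + (5*s - 3.5) = s^2 + 10.6*s + 14.58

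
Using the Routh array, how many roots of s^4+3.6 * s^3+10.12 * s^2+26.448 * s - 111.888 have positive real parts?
Routh array:
s^4: [1, 10.12, -111.888]; s^3: [3.6, 26.448]; s^2: [2.77333, -111.888]; s^1: [171.687]; s^0: [-111.888]
First column: [1, 3.6, 2.77333, 171.687, -111.888]. Sign changes = RHP roots = 1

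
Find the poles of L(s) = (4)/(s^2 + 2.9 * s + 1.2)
Set denominator = 0: s^2 + 2.9*s + 1.2 = (s + 2.4)(s + 0.5) = 0 → Poles: -0.5, -2.4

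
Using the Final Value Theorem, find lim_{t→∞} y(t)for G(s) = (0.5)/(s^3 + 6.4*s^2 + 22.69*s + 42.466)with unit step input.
FVT: lim_{t→∞} y(t) = lim_{s→0} s*Y(s) where Y(s) = G(s)/s.
= lim_{s→0} G(s) = G(0) = num(0)/den(0) = 0.5/42.466 = 0.01177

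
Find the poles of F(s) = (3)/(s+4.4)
Set denominator = 0: s + 4.4 = 0 → Poles: -4.4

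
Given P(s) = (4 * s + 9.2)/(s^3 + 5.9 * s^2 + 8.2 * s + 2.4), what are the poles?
Set denominator = 0: s^3 + 5.9*s^2 + 8.2*s + 2.4 = (s + 4)(s + 1.5)(s + 0.4) = 0 → Poles: -0.4, -1.5, -4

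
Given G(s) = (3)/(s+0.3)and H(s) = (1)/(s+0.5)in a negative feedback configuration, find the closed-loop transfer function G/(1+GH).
Closed-loop T = G/(1+GH).
Numerator: G_num * H_den = 3*s + 1.5.
Denominator: G_den * H_den + G_num * H_num = (s^2 + 0.8*s + 0.15) + (3) = s^2 + 0.8*s + 3.15.
T(s) = (3*s + 1.5)/(s^2 + 0.8*s + 3.15)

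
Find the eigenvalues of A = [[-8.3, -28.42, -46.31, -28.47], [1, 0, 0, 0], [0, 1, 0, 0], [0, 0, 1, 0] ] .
Eigenvalues solve det(λI - A) = 0.
Characteristic polynomial: λ^4 + 8.3*λ^3 + 28.42*λ^2 + 46.31*λ + 28.47 = 0.
Factor: (λ + 2.6)(λ + 1.5)(λ^2 + 4.2*λ + 7.3) = 0.
Roots: -1.5, -2.1 + 1.7j, -2.1 - 1.7j, -2.6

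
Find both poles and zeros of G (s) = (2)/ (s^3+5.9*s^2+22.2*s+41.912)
Set denominator = 0: s^3 + 5.9*s^2 + 22.2*s + 41.912 = (s + 3.1)(s^2 + 2.8*s + 13.52) = 0 → Poles: -1.4 + 3.4j, -1.4 - 3.4j, -3.1
Numerator is a nonzero constant (2) → Zeros: none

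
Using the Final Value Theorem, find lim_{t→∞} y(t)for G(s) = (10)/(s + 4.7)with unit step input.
FVT: lim_{t→∞} y(t) = lim_{s→0} s*Y(s) where Y(s) = G(s)/s.
= lim_{s→0} G(s) = G(0) = num(0)/den(0) = 10/4.7 = 2.128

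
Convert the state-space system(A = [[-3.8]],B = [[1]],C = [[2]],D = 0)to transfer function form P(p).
P(p) = C(pI - A)⁻¹B + D.
Characteristic polynomial det(pI - A) = p + 3.8.
Numerator from C·adj(pI-A)·B + D·det(pI-A) = 2.
P(p) = (2)/(p + 3.8)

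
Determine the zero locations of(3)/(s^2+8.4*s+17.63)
Numerator is a nonzero constant (3) → Zeros: none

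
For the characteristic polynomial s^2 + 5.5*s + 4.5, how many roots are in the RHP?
s^2 + 5.5*s + 4.5 = (s + 4.5)(s + 1). Poles: -1, -4.5. RHP poles (Re>0): 0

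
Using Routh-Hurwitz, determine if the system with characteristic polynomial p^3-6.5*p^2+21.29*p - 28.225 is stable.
Routh array:
p^3: [1, 21.29]; p^2: [-6.5, -28.225]; p^1: [16.9477]; p^0: [-28.225]
First column: [1, -6.5, 16.9477, -28.225]. Sign changes = 3.
No, unstable (3 RHP root(s))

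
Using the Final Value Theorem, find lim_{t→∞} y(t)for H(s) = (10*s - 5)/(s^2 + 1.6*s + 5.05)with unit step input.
FVT: lim_{t→∞} y(t) = lim_{s→0} s*Y(s) where Y(s) = H(s)/s.
= lim_{s→0} H(s) = H(0) = num(0)/den(0) = -5/5.05 = -0.9901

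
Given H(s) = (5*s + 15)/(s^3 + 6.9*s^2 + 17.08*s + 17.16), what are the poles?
Set denominator = 0: s^3 + 6.9*s^2 + 17.08*s + 17.16 = (s + 3.3)(s^2 + 3.6*s + 5.2) = 0 → Poles: -1.8 + 1.4j, -1.8 - 1.4j, -3.3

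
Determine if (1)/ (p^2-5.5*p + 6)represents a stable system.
Denominator: p^2 - 5.5*p + 6 = (p - 4)(p - 1.5). Poles: 1.5, 4. All Re(p)<0: No (unstable)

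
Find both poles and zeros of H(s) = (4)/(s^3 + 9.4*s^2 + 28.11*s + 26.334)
Set denominator = 0: s^3 + 9.4*s^2 + 28.11*s + 26.334 = (s + 3.3)(s + 1.9)(s + 4.2) = 0 → Poles: -1.9, -3.3, -4.2
Numerator is a nonzero constant (4) → Zeros: none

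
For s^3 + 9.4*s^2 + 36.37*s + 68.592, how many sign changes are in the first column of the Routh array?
Routh array:
s^3: [1, 36.37]; s^2: [9.4, 68.592]; s^1: [29.073]; s^0: [68.592]
First column: [1, 9.4, 29.073, 68.592]. Sign changes = 0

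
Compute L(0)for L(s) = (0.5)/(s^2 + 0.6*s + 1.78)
DC gain = L(0) = num(0)/den(0) = 0.5/1.78 = 0.2809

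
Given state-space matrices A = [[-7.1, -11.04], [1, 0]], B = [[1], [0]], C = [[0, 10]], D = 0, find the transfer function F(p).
F(p) = C(pI - A)⁻¹B + D.
Characteristic polynomial det(pI - A) = p^2 + 7.1*p + 11.04.
Numerator from C·adj(pI-A)·B + D·det(pI-A) = 10.
F(p) = (10)/(p^2 + 7.1*p + 11.04)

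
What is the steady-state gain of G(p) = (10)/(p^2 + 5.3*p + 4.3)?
DC gain = G(0) = num(0)/den(0) = 10/4.3 = 2.326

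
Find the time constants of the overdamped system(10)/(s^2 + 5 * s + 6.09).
Overdamped: real poles at -2.1, -2.9. τ = -1/pole → τ₁ = 0.4762, τ₂ = 0.3448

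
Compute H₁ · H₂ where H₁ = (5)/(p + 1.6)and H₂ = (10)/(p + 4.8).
Series: H = H₁ · H₂ = (n₁·n₂)/(d₁·d₂).
Num: n₁·n₂ = 50. Den: d₁·d₂ = p^2 + 6.4*p + 7.68.
H(p) = (50)/(p^2 + 6.4*p + 7.68)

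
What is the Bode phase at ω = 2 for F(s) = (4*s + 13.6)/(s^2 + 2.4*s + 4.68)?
Substitute s = j*2: F(j2) = 2.02737 - 2.54612j.
∠F(j2) = atan2(Im, Re) = atan2(-2.54612, 2.02737) = -51.47°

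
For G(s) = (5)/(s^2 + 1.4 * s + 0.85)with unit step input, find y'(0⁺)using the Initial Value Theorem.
IVT: y'(0⁺) = lim_{s→∞} s²·Y(s) = lim_{s→∞} s·G(s).
deg(num) = 0, deg(den) = 2, relative degree = 2 ≥ 2, so s·G(s) → 0. Initial slope = 0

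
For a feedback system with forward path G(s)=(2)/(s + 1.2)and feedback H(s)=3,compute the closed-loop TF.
Closed-loop T = G/(1+GH).
Numerator: G_num * H_den = 2.
Denominator: G_den * H_den + G_num * H_num = (s + 1.2) + (6) = s + 7.2.
T(s) = (2)/(s + 7.2)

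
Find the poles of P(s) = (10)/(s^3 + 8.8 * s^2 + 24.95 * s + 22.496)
Set denominator = 0: s^3 + 8.8*s^2 + 24.95*s + 22.496 = (s + 3.7)(s + 3.2)(s + 1.9) = 0 → Poles: -1.9, -3.2, -3.7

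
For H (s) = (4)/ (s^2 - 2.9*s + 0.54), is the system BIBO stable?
Denominator: s^2 - 2.9*s + 0.54 = (s - 0.2)(s - 2.7). Poles: 0.2, 2.7. All Re(p)<0: No (unstable)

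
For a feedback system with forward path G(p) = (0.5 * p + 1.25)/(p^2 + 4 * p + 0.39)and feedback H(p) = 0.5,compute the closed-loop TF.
Closed-loop T = G/(1+GH).
Numerator: G_num * H_den = 0.5*p + 1.25.
Denominator: G_den * H_den + G_num * H_num = (p^2 + 4*p + 0.39) + (0.25*p + 0.625) = p^2 + 4.25*p + 1.015.
T(p) = (0.5*p + 1.25)/(p^2 + 4.25*p + 1.015)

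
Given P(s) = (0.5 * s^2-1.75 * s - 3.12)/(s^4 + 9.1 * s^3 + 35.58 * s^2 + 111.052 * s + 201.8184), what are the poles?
Set denominator = 0: s^4 + 9.1*s^3 + 35.58*s^2 + 111.052*s + 201.8184 = (s + 4.1)(s + 4.2)(s^2 + 0.8*s + 11.72) = 0 → Poles: -0.4 + 3.4j, -0.4 - 3.4j, -4.1, -4.2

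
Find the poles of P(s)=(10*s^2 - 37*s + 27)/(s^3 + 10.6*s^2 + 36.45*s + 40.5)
Set denominator = 0: s^3 + 10.6*s^2 + 36.45*s + 40.5 = (s + 2.5)(s + 3.6)(s + 4.5) = 0 → Poles: -2.5, -3.6, -4.5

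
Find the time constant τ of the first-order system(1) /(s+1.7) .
First-order system: τ = -1/pole. Pole = -1.7. τ = -1/(-1.7) = 0.5882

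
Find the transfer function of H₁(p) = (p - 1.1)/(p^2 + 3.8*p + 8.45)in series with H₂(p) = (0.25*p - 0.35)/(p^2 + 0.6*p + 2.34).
Series: H = H₁ · H₂ = (n₁·n₂)/(d₁·d₂).
Num: n₁·n₂ = 0.25*p^2 - 0.625*p + 0.385. Den: d₁·d₂ = p^4 + 4.4*p^3 + 13.07*p^2 + 13.962*p + 19.773.
H(p) = (0.25*p^2 - 0.625*p + 0.385)/(p^4 + 4.4*p^3 + 13.07*p^2 + 13.962*p + 19.773)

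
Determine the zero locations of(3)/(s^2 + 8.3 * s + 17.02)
Numerator is a nonzero constant (3) → Zeros: none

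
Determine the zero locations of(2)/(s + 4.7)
Numerator is a nonzero constant (2) → Zeros: none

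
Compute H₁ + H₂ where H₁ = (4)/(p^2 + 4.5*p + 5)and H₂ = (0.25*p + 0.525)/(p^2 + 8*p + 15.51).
Parallel: H = H₁ + H₂ = (n₁·d₂ + n₂·d₁)/(d₁·d₂).
n₁·d₂ = 4*p^2 + 32*p + 62.04. n₂·d₁ = 0.25*p^3 + 1.65*p^2 + 3.6125*p + 2.625. Sum = 0.25*p^3 + 5.65*p^2 + 35.6125*p + 64.665. d₁·d₂ = p^4 + 12.5*p^3 + 56.51*p^2 + 109.795*p + 77.55.
H(p) = (0.25*p^3 + 5.65*p^2 + 35.6125*p + 64.665)/(p^4 + 12.5*p^3 + 56.51*p^2 + 109.795*p + 77.55)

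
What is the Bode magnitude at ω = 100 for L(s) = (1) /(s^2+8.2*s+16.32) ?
Substitute s = j*100: L(j100) = -9.94923e-05 - 8.1717e-06j.
|L(j100)| = sqrt(Re² + Im²) = 9.983e-05.
20*log₁₀(9.983e-05) = -80.02 dB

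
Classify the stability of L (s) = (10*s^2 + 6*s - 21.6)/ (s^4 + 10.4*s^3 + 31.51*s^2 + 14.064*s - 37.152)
Denominator: s^4 + 10.4*s^3 + 31.51*s^2 + 14.064*s - 37.152 = (s - 0.8)(s + 4.5)(s + 4.3)(s + 2.4). Poles: -2.4, -4.3, -4.5, 0.8. Unstable (1 pole(s) in RHP)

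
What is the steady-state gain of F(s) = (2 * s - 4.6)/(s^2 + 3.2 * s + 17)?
DC gain = F(0) = num(0)/den(0) = -4.6/17 = -0.2706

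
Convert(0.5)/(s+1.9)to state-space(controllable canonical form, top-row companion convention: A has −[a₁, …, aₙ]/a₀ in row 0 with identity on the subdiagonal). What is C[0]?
Reachable canonical form: C = numerator coefficients (right-aligned, zero-padded to length n).
num = 0.5, C = [[0.5]].
C[0] = 0.5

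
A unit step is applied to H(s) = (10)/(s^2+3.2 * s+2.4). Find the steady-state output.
FVT: lim_{t→∞} y(t) = lim_{s→0} s*Y(s) where Y(s) = H(s)/s.
= lim_{s→0} H(s) = H(0) = num(0)/den(0) = 10/2.4 = 4.167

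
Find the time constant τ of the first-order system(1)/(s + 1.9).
First-order system: τ = -1/pole. Pole = -1.9. τ = -1/(-1.9) = 0.5263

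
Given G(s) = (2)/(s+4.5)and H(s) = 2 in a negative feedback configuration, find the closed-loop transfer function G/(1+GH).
Closed-loop T = G/(1+GH).
Numerator: G_num * H_den = 2.
Denominator: G_den * H_den + G_num * H_num = (s + 4.5) + (4) = s + 8.5.
T(s) = (2)/(s + 8.5)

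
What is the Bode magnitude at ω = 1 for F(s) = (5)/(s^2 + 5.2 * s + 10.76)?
Substitute s = j*1: F(j1) = 0.399027 - 0.212596j.
|F(j1)| = sqrt(Re² + Im²) = 0.4521.
20*log₁₀(0.4521) = -6.89 dB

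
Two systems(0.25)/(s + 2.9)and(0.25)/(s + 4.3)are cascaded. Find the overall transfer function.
Series: H = H₁ · H₂ = (n₁·n₂)/(d₁·d₂).
Num: n₁·n₂ = 0.0625. Den: d₁·d₂ = s^2 + 7.2*s + 12.47.
H(s) = (0.0625)/(s^2 + 7.2*s + 12.47)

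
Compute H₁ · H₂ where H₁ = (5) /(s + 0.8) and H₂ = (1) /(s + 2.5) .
Series: H = H₁ · H₂ = (n₁·n₂)/(d₁·d₂).
Num: n₁·n₂ = 5. Den: d₁·d₂ = s^2 + 3.3*s + 2.
H(s) = (5)/(s^2 + 3.3*s + 2)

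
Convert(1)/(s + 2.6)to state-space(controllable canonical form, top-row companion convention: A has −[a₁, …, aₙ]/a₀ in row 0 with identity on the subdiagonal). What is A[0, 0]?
Reachable canonical form for den = s + 2.6: top row of A = -[a₁,a₂,...,aₙ]/a₀, ones on the subdiagonal, zeros elsewhere.
A = [[-2.6]].
A[0,0] = -2.6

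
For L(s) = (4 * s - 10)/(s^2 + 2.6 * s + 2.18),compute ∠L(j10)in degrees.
Substitute s = j*10: L(j10) = 0.196998 - 0.356553j.
∠L(j10) = atan2(Im, Re) = atan2(-0.356553, 0.196998) = -61.08°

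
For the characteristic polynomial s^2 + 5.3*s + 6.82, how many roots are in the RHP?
s^2 + 5.3*s + 6.82 = (s + 3.1)(s + 2.2). Poles: -2.2, -3.1. RHP poles (Re>0): 0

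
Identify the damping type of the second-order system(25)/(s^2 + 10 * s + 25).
Standard form: ωn²/(s²+2ζωn·s+ωn²) gives ωn=5, ζ=1.
Critically damped (ζ = 1)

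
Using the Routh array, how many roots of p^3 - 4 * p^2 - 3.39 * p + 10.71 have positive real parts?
Routh array:
p^3: [1, -3.39]; p^2: [-4, 10.71]; p^1: [-0.7125]; p^0: [10.71]
First column: [1, -4, -0.7125, 10.71]. Sign changes = RHP roots = 2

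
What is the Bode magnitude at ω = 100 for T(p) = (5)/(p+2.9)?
Substitute p = j*100: T(j100) = 0.00144878 - 0.049958j.
|T(j100)| = sqrt(Re² + Im²) = 0.04998.
20*log₁₀(0.04998) = -26.02 dB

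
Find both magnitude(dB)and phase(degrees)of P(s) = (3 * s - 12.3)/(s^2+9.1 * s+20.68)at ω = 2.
Substitute s = j*2: P(j2) = -0.157457 + 0.531518j.
|P| = 20*log₁₀(sqrt(Re²+Im²)) = -5.12 dB.
∠P = atan2(Im, Re) = 106.50°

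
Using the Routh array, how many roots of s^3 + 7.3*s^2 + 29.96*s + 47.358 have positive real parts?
Routh array:
s^3: [1, 29.96]; s^2: [7.3, 47.358]; s^1: [23.4726]; s^0: [47.358]
First column: [1, 7.3, 23.4726, 47.358]. Sign changes = RHP roots = 0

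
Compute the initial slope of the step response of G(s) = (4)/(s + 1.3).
IVT: y'(0⁺) = lim_{s→∞} s²·Y(s) = lim_{s→∞} s·G(s).
deg(num) = 0, deg(den) = 1, relative degree = 1, so s·G(s) → (leading num)/(leading den) = 4/1 = 4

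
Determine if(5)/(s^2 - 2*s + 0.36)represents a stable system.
Denominator: s^2 - 2*s + 0.36 = (s - 1.8)(s - 0.2). Poles: 0.2, 1.8. All Re(p)<0: No (unstable)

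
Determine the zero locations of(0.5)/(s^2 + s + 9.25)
Numerator is a nonzero constant (0.5) → Zeros: none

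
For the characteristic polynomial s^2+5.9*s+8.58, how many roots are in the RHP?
s^2 + 5.9*s + 8.58 = (s + 3.3)(s + 2.6). Poles: -2.6, -3.3. RHP poles (Re>0): 0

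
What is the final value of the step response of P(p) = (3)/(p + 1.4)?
FVT: lim_{t→∞} y(t) = lim_{p→0} p*Y(p) where Y(p) = P(p)/p.
= lim_{p→0} P(p) = P(0) = num(0)/den(0) = 3/1.4 = 2.143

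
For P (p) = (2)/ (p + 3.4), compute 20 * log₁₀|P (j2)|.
Substitute p = j*2: P(j2) = 0.437018 - 0.257069j.
|P(j2)| = sqrt(Re² + Im²) = 0.507.
20*log₁₀(0.507) = -5.90 dB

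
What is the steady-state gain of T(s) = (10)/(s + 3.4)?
DC gain = T(0) = num(0)/den(0) = 10/3.4 = 2.941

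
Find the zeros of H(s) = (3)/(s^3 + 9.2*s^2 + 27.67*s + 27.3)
Numerator is a nonzero constant (3) → Zeros: none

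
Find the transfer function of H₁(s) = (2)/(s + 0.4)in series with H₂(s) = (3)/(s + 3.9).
Series: H = H₁ · H₂ = (n₁·n₂)/(d₁·d₂).
Num: n₁·n₂ = 6. Den: d₁·d₂ = s^2 + 4.3*s + 1.56.
H(s) = (6)/(s^2 + 4.3*s + 1.56)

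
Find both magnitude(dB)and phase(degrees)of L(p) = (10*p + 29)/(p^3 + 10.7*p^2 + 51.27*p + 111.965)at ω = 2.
Substitute p = j*2: L(j2) = 0.283974 - 0.0989942j.
|L| = 20*log₁₀(sqrt(Re²+Im²)) = -10.44 dB.
∠L = atan2(Im, Re) = -19.22°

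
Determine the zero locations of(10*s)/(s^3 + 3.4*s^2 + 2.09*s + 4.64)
Set numerator = 0: 10*s = 0 → Zeros: 0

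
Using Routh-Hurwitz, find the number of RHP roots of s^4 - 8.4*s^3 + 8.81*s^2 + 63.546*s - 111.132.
Routh array:
s^4: [1, 8.81, -111.132]; s^3: [-8.4, 63.546]; s^2: [16.375, -111.132]; s^1: [6.53783]; s^0: [-111.132]
First column: [1, -8.4, 16.375, 6.53783, -111.132]. Sign changes = RHP roots = 3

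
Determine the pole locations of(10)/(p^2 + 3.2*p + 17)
Set denominator = 0: p^2 + 3.2*p + 17 = 0 → Poles: -1.6 + 3.8j, -1.6 - 3.8j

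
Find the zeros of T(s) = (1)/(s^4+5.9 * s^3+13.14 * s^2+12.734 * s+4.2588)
Numerator is a nonzero constant (1) → Zeros: none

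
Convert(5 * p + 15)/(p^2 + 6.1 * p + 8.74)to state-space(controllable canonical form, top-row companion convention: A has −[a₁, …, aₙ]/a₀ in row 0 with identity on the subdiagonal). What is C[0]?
Reachable canonical form: C = numerator coefficients (right-aligned, zero-padded to length n).
num = 5*p + 15, C = [[5, 15]].
C[0] = 5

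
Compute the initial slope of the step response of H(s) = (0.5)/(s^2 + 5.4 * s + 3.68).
IVT: y'(0⁺) = lim_{s→∞} s²·Y(s) = lim_{s→∞} s·H(s).
deg(num) = 0, deg(den) = 2, relative degree = 2 ≥ 2, so s·H(s) → 0. Initial slope = 0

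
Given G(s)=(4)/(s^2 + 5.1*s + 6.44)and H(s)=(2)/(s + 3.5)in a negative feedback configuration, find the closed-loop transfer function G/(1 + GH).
Closed-loop T = G/(1+GH).
Numerator: G_num * H_den = 4*s + 14.
Denominator: G_den * H_den + G_num * H_num = (s^3 + 8.6*s^2 + 24.29*s + 22.54) + (8) = s^3 + 8.6*s^2 + 24.29*s + 30.54.
T(s) = (4*s + 14)/(s^3 + 8.6*s^2 + 24.29*s + 30.54)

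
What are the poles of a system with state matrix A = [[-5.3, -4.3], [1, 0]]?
Eigenvalues solve det(λI - A) = 0.
Characteristic polynomial: λ^2 + 5.3*λ + 4.3 = 0.
Factor: (λ + 1)(λ + 4.3) = 0.
Roots: -1, -4.3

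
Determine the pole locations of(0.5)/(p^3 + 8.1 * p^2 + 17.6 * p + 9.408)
Set denominator = 0: p^3 + 8.1*p^2 + 17.6*p + 9.408 = (p + 2.4)(p + 0.8)(p + 4.9) = 0 → Poles: -0.8, -2.4, -4.9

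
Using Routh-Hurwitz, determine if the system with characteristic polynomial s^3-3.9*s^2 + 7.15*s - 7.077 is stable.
Routh array:
s^3: [1, 7.15]; s^2: [-3.9, -7.077]; s^1: [5.33538]; s^0: [-7.077]
First column: [1, -3.9, 5.33538, -7.077]. Sign changes = 3.
No, unstable (3 RHP root(s))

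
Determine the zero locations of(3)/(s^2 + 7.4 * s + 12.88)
Numerator is a nonzero constant (3) → Zeros: none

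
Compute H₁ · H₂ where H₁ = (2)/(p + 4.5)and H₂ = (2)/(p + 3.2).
Series: H = H₁ · H₂ = (n₁·n₂)/(d₁·d₂).
Num: n₁·n₂ = 4. Den: d₁·d₂ = p^2 + 7.7*p + 14.4.
H(p) = (4)/(p^2 + 7.7*p + 14.4)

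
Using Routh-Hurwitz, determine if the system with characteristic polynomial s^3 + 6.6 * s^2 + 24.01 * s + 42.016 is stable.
Routh array:
s^3: [1, 24.01]; s^2: [6.6, 42.016]; s^1: [17.6439]; s^0: [42.016]
First column: [1, 6.6, 17.6439, 42.016]. Sign changes = 0.
Yes, stable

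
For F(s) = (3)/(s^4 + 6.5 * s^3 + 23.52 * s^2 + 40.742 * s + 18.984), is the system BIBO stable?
Denominator: s^4 + 6.5*s^3 + 23.52*s^2 + 40.742*s + 18.984 = (s + 2.4)(s + 0.7)(s^2 + 3.4*s + 11.3). Poles: -0.7, -1.7 + 2.9j, -1.7 - 2.9j, -2.4. All Re(p)<0: Yes (stable)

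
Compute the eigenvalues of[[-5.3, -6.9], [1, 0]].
Eigenvalues solve det(λI - A) = 0.
Characteristic polynomial: λ^2 + 5.3*λ + 6.9 = 0.
Factor: (λ + 3)(λ + 2.3) = 0.
Roots: -2.3, -3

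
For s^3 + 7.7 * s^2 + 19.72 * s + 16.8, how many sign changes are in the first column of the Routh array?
Routh array:
s^3: [1, 19.72]; s^2: [7.7, 16.8]; s^1: [17.5382]; s^0: [16.8]
First column: [1, 7.7, 17.5382, 16.8]. Sign changes = 0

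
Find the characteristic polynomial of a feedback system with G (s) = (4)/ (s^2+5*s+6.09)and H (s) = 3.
Characteristic poly = G_den * H_den + G_num * H_num = (s^2 + 5*s + 6.09) + (12) = s^2 + 5*s + 18.09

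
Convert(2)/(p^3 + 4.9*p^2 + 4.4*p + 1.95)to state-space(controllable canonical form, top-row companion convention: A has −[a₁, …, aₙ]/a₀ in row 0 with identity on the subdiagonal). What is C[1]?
Reachable canonical form: C = numerator coefficients (right-aligned, zero-padded to length n).
num = 2, C = [[0, 0, 2]].
C[1] = 0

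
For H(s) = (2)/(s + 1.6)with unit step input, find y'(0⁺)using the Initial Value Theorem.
IVT: y'(0⁺) = lim_{s→∞} s²·Y(s) = lim_{s→∞} s·H(s).
deg(num) = 0, deg(den) = 1, relative degree = 1, so s·H(s) → (leading num)/(leading den) = 2/1 = 2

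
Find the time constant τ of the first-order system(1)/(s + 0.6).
First-order system: τ = -1/pole. Pole = -0.6. τ = -1/(-0.6) = 1.667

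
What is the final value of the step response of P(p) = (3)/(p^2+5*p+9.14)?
FVT: lim_{t→∞} y(t) = lim_{p→0} p*Y(p) where Y(p) = P(p)/p.
= lim_{p→0} P(p) = P(0) = num(0)/den(0) = 3/9.14 = 0.3282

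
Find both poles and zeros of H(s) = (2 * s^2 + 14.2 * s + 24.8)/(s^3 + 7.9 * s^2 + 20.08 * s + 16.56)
Set denominator = 0: s^3 + 7.9*s^2 + 20.08*s + 16.56 = (s + 2)(s + 2.3)(s + 3.6) = 0 → Poles: -2, -2.3, -3.6
Set numerator = 0: 2*s^2 + 14.2*s + 24.8 = 2*(s + 4)(s + 3.1) = 0 → Zeros: -3.1, -4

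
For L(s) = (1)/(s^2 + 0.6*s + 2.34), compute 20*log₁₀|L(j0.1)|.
Substitute s = j*0.1: L(j0.1) = 0.4289 - 0.0110446j.
|L(j0.1)| = sqrt(Re² + Im²) = 0.429.
20*log₁₀(0.429) = -7.35 dB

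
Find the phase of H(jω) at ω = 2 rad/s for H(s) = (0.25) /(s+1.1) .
Substitute s = j*2: H(j2) = 0.0527831 - 0.0959693j.
∠H(j2) = atan2(Im, Re) = atan2(-0.0959693, 0.0527831) = -61.19°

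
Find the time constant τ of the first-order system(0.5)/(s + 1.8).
First-order system: τ = -1/pole. Pole = -1.8. τ = -1/(-1.8) = 0.5556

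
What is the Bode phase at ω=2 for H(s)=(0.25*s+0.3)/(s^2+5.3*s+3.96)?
Substitute s = j*2: H(j2) = 0.0470623 - 0.0284795j.
∠H(j2) = atan2(Im, Re) = atan2(-0.0284795, 0.0470623) = -31.18°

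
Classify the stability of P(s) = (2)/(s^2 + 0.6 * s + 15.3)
Denominator: s^2 + 0.6*s + 15.3. Poles: -0.3 + 3.9j, -0.3 - 3.9j. Stable (all poles in LHP)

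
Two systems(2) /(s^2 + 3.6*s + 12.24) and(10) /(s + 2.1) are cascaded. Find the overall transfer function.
Series: H = H₁ · H₂ = (n₁·n₂)/(d₁·d₂).
Num: n₁·n₂ = 20. Den: d₁·d₂ = s^3 + 5.7*s^2 + 19.8*s + 25.704.
H(s) = (20)/(s^3 + 5.7*s^2 + 19.8*s + 25.704)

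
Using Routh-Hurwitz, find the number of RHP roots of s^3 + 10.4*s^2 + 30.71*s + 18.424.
Routh array:
s^3: [1, 30.71]; s^2: [10.4, 18.424]; s^1: [28.9385]; s^0: [18.424]
First column: [1, 10.4, 28.9385, 18.424]. Sign changes = RHP roots = 0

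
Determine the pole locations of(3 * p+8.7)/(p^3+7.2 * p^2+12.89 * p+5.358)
Set denominator = 0: p^3 + 7.2*p^2 + 12.89*p + 5.358 = (p + 4.7)(p + 1.9)(p + 0.6) = 0 → Poles: -0.6, -1.9, -4.7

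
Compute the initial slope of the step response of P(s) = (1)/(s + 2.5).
IVT: y'(0⁺) = lim_{s→∞} s²·Y(s) = lim_{s→∞} s·P(s).
deg(num) = 0, deg(den) = 1, relative degree = 1, so s·P(s) → (leading num)/(leading den) = 1/1 = 1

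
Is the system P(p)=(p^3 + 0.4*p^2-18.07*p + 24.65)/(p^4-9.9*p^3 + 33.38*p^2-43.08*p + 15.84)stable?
Denominator: p^4 - 9.9*p^3 + 33.38*p^2 - 43.08*p + 15.84 = (p - 0.6)(p - 3.3)(p - 4)(p - 2). Poles: 0.6, 2, 3.3, 4. All Re(p)<0: No (unstable)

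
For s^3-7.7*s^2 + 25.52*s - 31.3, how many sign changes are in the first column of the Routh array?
Routh array:
s^3: [1, 25.52]; s^2: [-7.7, -31.3]; s^1: [21.4551]; s^0: [-31.3]
First column: [1, -7.7, 21.4551, -31.3]. Sign changes = 3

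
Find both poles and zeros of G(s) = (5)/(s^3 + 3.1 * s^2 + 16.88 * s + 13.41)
Set denominator = 0: s^3 + 3.1*s^2 + 16.88*s + 13.41 = (s + 0.9)(s^2 + 2.2*s + 14.9) = 0 → Poles: -0.9, -1.1 + 3.7j, -1.1 - 3.7j
Numerator is a nonzero constant (5) → Zeros: none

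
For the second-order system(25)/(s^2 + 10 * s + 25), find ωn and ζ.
Standard form: ωn²/(s²+2ζωn·s+ωn²).
const=25=ωn² → ωn=5, s coeff=10=2ζωn → ζ=1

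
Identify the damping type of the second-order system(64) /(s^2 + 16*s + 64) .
Standard form: ωn²/(s²+2ζωn·s+ωn²) gives ωn=8, ζ=1.
Critically damped (ζ = 1)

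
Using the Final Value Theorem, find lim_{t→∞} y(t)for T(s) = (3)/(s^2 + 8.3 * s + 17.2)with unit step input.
FVT: lim_{t→∞} y(t) = lim_{s→0} s*Y(s) where Y(s) = T(s)/s.
= lim_{s→0} T(s) = T(0) = num(0)/den(0) = 3/17.2 = 0.1744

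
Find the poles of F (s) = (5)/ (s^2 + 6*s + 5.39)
Set denominator = 0: s^2 + 6*s + 5.39 = (s + 4.9)(s + 1.1) = 0 → Poles: -1.1, -4.9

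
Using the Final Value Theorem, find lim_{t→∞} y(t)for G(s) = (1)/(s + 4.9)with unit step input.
FVT: lim_{t→∞} y(t) = lim_{s→0} s*Y(s) where Y(s) = G(s)/s.
= lim_{s→0} G(s) = G(0) = num(0)/den(0) = 1/4.9 = 0.2041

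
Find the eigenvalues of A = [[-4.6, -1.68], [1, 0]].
Eigenvalues solve det(λI - A) = 0.
Characteristic polynomial: λ^2 + 4.6*λ + 1.68 = 0.
Factor: (λ + 0.4)(λ + 4.2) = 0.
Roots: -0.4, -4.2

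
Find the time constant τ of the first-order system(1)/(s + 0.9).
First-order system: τ = -1/pole. Pole = -0.9. τ = -1/(-0.9) = 1.111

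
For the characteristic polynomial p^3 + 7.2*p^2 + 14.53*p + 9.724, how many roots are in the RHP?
p^3 + 7.2*p^2 + 14.53*p + 9.724 = (p + 4.4)(p^2 + 2.8*p + 2.21). Poles: -1.4 + 0.5j, -1.4 - 0.5j, -4.4. RHP poles (Re>0): 0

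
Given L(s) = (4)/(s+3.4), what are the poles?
Set denominator = 0: s + 3.4 = 0 → Poles: -3.4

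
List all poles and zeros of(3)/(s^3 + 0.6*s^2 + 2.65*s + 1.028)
Set denominator = 0: s^3 + 0.6*s^2 + 2.65*s + 1.028 = (s + 0.4)(s^2 + 0.2*s + 2.57) = 0 → Poles: -0.1 + 1.6j, -0.1 - 1.6j, -0.4
Numerator is a nonzero constant (3) → Zeros: none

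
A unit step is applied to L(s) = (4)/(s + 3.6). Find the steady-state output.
FVT: lim_{t→∞} y(t) = lim_{s→0} s*Y(s) where Y(s) = L(s)/s.
= lim_{s→0} L(s) = L(0) = num(0)/den(0) = 4/3.6 = 1.111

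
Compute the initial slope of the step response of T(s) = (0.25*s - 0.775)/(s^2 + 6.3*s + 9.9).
IVT: y'(0⁺) = lim_{s→∞} s²·Y(s) = lim_{s→∞} s·T(s).
deg(num) = 1, deg(den) = 2, relative degree = 1, so s·T(s) → (leading num)/(leading den) = 0.25/1 = 0.25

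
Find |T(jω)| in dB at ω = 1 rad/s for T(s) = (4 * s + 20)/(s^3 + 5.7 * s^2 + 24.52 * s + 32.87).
Substitute s = j*1: T(j1) = 0.493635 - 0.280099j.
|T(j1)| = sqrt(Re² + Im²) = 0.5676.
20*log₁₀(0.5676) = -4.92 dB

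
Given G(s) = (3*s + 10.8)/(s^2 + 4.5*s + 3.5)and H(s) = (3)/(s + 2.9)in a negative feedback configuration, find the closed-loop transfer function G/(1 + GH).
Closed-loop T = G/(1+GH).
Numerator: G_num * H_den = 3*s^2 + 19.5*s + 31.32.
Denominator: G_den * H_den + G_num * H_num = (s^3 + 7.4*s^2 + 16.55*s + 10.15) + (9*s + 32.4) = s^3 + 7.4*s^2 + 25.55*s + 42.55.
T(s) = (3*s^2 + 19.5*s + 31.32)/(s^3 + 7.4*s^2 + 25.55*s + 42.55)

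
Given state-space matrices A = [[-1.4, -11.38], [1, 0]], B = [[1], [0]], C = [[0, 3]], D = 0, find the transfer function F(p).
F(p) = C(pI - A)⁻¹B + D.
Characteristic polynomial det(pI - A) = p^2 + 1.4*p + 11.38.
Numerator from C·adj(pI-A)·B + D·det(pI-A) = 3.
F(p) = (3)/(p^2 + 1.4*p + 11.38)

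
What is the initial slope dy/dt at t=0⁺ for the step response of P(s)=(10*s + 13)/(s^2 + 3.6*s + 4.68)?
IVT: y'(0⁺) = lim_{s→∞} s²·Y(s) = lim_{s→∞} s·P(s).
deg(num) = 1, deg(den) = 2, relative degree = 1, so s·P(s) → (leading num)/(leading den) = 10/1 = 10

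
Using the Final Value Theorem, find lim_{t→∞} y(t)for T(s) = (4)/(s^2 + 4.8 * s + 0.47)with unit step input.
FVT: lim_{t→∞} y(t) = lim_{s→0} s*Y(s) where Y(s) = T(s)/s.
= lim_{s→0} T(s) = T(0) = num(0)/den(0) = 4/0.47 = 8.511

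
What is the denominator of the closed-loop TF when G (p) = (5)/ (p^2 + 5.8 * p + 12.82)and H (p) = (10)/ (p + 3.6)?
Characteristic poly = G_den * H_den + G_num * H_num = (p^3 + 9.4*p^2 + 33.7*p + 46.152) + (50) = p^3 + 9.4*p^2 + 33.7*p + 96.152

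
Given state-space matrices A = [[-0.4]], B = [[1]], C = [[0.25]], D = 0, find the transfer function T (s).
T(s) = C(sI - A)⁻¹B + D.
Characteristic polynomial det(sI - A) = s + 0.4.
Numerator from C·adj(sI-A)·B + D·det(sI-A) = 0.25.
T(s) = (0.25)/(s + 0.4)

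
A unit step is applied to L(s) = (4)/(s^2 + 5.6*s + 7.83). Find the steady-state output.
FVT: lim_{t→∞} y(t) = lim_{s→0} s*Y(s) where Y(s) = L(s)/s.
= lim_{s→0} L(s) = L(0) = num(0)/den(0) = 4/7.83 = 0.5109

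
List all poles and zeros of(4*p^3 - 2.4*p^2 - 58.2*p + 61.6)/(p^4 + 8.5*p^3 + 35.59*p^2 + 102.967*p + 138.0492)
Set denominator = 0: p^4 + 8.5*p^3 + 35.59*p^2 + 102.967*p + 138.0492 = (p + 3.6)(p + 3.1)(p^2 + 1.8*p + 12.37) = 0 → Poles: -0.9 + 3.4j, -0.9 - 3.4j, -3.1, -3.6
Set numerator = 0: 4*p^3 - 2.4*p^2 - 58.2*p + 61.6 = 4*(p + 4)(p - 3.5)(p - 1.1) = 0 → Zeros: -4, 1.1, 3.5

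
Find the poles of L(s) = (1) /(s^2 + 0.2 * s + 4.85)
Set denominator = 0: s^2 + 0.2*s + 4.85 = 0 → Poles: -0.1 + 2.2j, -0.1 - 2.2j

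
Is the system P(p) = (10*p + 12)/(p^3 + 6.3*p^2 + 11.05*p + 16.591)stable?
Denominator: p^3 + 6.3*p^2 + 11.05*p + 16.591 = (p + 4.7)(p^2 + 1.6*p + 3.53). Poles: -0.8 + 1.7j, -0.8 - 1.7j, -4.7. All Re(p)<0: Yes (stable)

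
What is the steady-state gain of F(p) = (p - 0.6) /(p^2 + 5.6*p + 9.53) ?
DC gain = F(0) = num(0)/den(0) = -0.6/9.53 = -0.06296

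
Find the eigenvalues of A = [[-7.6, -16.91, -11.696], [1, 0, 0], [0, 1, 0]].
Eigenvalues solve det(λI - A) = 0.
Characteristic polynomial: λ^3 + 7.6*λ^2 + 16.91*λ + 11.696 = 0.
Factor: (λ + 1.6)(λ + 1.7)(λ + 4.3) = 0.
Roots: -1.6, -1.7, -4.3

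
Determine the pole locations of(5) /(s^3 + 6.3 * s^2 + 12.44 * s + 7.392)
Set denominator = 0: s^3 + 6.3*s^2 + 12.44*s + 7.392 = (s + 2.4)(s + 1.1)(s + 2.8) = 0 → Poles: -1.1, -2.4, -2.8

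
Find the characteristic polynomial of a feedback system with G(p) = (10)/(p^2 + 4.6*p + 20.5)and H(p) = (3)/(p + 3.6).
Characteristic poly = G_den * H_den + G_num * H_num = (p^3 + 8.2*p^2 + 37.06*p + 73.8) + (30) = p^3 + 8.2*p^2 + 37.06*p + 103.8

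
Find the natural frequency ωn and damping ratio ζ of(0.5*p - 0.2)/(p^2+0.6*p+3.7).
Underdamped: complex pole -0.3 + 1.9j. ωn = |pole| = 1.924, ζ = -Re(pole)/ωn = 0.156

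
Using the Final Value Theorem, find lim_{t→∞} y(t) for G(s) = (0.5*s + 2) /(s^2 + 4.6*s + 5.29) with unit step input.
FVT: lim_{t→∞} y(t) = lim_{s→0} s*Y(s) where Y(s) = G(s)/s.
= lim_{s→0} G(s) = G(0) = num(0)/den(0) = 2/5.29 = 0.3781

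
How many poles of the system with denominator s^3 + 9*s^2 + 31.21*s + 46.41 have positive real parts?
s^3 + 9*s^2 + 31.21*s + 46.41 = (s + 4.2)(s^2 + 4.8*s + 11.05). Poles: -2.4 + 2.3j, -2.4 - 2.3j, -4.2. RHP poles (Re>0): 0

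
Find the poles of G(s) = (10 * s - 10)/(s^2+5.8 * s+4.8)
Set denominator = 0: s^2 + 5.8*s + 4.8 = (s + 1)(s + 4.8) = 0 → Poles: -1, -4.8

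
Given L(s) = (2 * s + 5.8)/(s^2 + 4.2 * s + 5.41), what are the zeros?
Set numerator = 0: 2*s + 5.8 = 0 → Zeros: -2.9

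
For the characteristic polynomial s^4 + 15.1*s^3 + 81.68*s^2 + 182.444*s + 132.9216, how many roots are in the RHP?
s^4 + 15.1*s^3 + 81.68*s^2 + 182.444*s + 132.9216 = (s + 4.8)(s + 4.6)(s + 4.3)(s + 1.4). Poles: -1.4, -4.3, -4.6, -4.8. RHP poles (Re>0): 0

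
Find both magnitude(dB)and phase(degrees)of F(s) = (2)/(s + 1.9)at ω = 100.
Substitute s = j*100: F(j100) = 0.000379863 - 0.0199928j.
|F| = 20*log₁₀(sqrt(Re²+Im²)) = -33.98 dB.
∠F = atan2(Im, Re) = -88.91°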